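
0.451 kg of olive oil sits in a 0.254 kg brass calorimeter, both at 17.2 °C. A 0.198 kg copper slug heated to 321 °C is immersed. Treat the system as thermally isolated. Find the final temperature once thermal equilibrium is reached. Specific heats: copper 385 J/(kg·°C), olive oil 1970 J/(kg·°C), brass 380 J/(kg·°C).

T_f ≈ 39.0 °C

Net heat exchanged in the isolated system is zero:
0.198*385*(T − 321) + 0.451*1970*(T − 17.2) + 0.254*380*(T − 17.2) = 0
76.23(T − 321) + 888.47(T − 17.2) + 96.52(T − 17.2) = 0
(76.23 + 888.47 + 96.52) T = 76.23*321 + 888.47*17.2 + 96.52*17.2
T = 41412/1061.2 ≈ 39.02 °C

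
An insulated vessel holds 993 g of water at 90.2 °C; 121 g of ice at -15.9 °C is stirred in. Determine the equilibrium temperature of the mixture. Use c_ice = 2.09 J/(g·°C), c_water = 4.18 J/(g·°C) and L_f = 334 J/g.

Taking heat into each body as positive, Σ m c ΔT = 0:
ice -15.9→0 °C: 121·2.09·15.9 = 4021; melt ice: 121·334 = 40414; warm the meltwater: 505.78 T; water cools: 993·4.18·(T − 90.2) = 4150.7(T − 90.2)
4656.5 T = 374397 − 44435 = 329962
T ≈ 70.86 °C. Since T > 0 °C, the all-ice-melts assumption holds.

T_f ≈ 70.9 °C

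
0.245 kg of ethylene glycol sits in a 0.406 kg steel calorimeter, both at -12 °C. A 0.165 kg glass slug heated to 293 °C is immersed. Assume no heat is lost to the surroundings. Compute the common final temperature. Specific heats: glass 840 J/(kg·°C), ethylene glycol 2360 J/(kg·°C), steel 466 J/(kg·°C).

T_f ≈ 34.7 °C

Conservation of energy gives ΣQ = 0:
0.165·840·(T − 293) + 0.245·2360·(T − (-12)) + 0.406·466·(T − (-12)) = 0
138.6(T − 293) + 578.2(T − (-12)) + 189.2(T − (-12)) = 0
(138.6 + 578.2 + 189.2) T = 138.6·293 + 578.2·(-12) + 189.2·(-12)
T = 31401/906 ≈ 34.66 °C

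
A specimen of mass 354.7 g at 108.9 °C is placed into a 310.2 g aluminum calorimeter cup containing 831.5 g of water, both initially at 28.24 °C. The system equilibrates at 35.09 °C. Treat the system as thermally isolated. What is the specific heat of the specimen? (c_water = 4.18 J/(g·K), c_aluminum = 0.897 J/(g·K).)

Let T be the final temperature. ΣQ_i = 0:
354.7×c×(35.09 − 108.9) + 831.5×4.18×(35.09 − 28.24) + 310.2×0.897×(35.09 − 28.24) = 0
-26180 c = -25714
c = -25714/-26180 ≈ 0.9822 J/(g·K)

c ≈ 0.982 J/(g·K)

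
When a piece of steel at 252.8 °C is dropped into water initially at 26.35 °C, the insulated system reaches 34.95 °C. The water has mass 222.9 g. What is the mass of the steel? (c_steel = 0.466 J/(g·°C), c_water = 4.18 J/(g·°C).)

m ≈ 78.9 g

Heat lost by the steel = heat gained by the water:
m×0.466×(252.8 − 34.95) = 222.9×4.18×(34.95 − 26.35)
101.52 m = 8012.8  ⇒  m ≈ 78.93 g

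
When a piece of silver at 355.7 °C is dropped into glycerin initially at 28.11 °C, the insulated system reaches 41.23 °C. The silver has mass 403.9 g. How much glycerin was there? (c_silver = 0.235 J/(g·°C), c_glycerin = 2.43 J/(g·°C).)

m ≈ 936 g

Heat lost by the silver = heat gained by the glycerin:
403.9·0.235·(355.7 − 41.23) = m·2.43·(41.23 − 28.11)
31.88 m = 29848  ⇒  m ≈ 936.2 g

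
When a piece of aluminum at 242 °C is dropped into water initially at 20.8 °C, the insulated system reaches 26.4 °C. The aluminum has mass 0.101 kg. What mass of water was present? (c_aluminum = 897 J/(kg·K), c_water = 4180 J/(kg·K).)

Taking heat into each body as positive, Σ m c ΔT = 0:
0.101·897·(26.4 − 242) + m·4180·(26.4 − 20.8) = 0
23408 m = 19533
m = 19533/23408 ≈ 0.8344 kg

m ≈ 0.834 kg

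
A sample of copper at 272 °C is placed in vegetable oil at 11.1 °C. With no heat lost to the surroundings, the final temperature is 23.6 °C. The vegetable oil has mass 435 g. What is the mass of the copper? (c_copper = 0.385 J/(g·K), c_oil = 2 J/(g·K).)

Heat lost by the copper = heat gained by the oil:
m·0.385·(272 − 23.6) = 435·2·(23.6 − 11.1)
95.63 m = 10875  ⇒  m ≈ 113.7 g

m ≈ 114 g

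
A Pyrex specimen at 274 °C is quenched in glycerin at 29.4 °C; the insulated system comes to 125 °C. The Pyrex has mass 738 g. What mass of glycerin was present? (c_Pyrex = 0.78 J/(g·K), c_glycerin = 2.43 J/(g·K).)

Heat gained plus heat lost sum to zero:
738·0.78·(125 − 274) + m·2.43·(125 − 29.4) = 0
232.31 m = 85770
m = 85770/232.31 ≈ 369.2 g

m ≈ 369 g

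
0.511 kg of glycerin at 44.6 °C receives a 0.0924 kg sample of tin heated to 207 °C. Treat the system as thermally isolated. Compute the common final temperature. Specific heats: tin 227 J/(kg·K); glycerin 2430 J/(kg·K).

T_f ≈ 47.3 °C

Set heat shed by the hot body equal to heat absorbed by the cold body:
0.0924×227×(207 − T) = 0.511×2430×(T − 44.6)
20.97(207 − T) = 1241.7(T − 44.6)
1262.7 T = 59723  ⇒  T ≈ 47.30 °C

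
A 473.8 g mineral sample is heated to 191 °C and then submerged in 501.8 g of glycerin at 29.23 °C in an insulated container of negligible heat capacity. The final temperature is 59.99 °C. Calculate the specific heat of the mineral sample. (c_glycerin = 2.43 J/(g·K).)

c ≈ 0.604 J/(g·K)

Heat gained plus heat lost sum to zero:
473.8·c·(59.99 − 191) + 501.8·2.43·(59.99 − 29.23) = 0
-62073 c = -37508
c = -37508/-62073 ≈ 0.6043 J/(g·K)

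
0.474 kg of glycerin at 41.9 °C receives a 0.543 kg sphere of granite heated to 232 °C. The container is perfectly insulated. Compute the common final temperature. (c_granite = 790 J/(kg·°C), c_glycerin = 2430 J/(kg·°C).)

Taking heat into each body as positive, Σ m c ΔT = 0:
0.543*790*(T − 232) + 0.474*2430*(T − 41.9) = 0
428.97(T − 232) + 1151.8(T − 41.9) = 0
1580.8 T = 147782
T ≈ 93.49 °C

T_f ≈ 93.5 °C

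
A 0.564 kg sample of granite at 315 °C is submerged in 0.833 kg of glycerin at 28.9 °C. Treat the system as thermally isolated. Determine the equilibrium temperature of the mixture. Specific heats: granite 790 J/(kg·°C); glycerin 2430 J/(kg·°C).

T_f ≈ 80.5 °C

Let T be the final temperature. ΣQ_i = 0:
0.564×790×(T − 315) + 0.833×2430×(T − 28.9) = 0
2469.8 T = 198850
T ≈ 80.51 °C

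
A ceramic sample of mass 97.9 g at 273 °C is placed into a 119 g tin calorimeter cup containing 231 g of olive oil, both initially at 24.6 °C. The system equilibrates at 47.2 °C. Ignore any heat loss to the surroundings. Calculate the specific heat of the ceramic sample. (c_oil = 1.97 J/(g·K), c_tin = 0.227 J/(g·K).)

c ≈ 0.493 J/(g·K)

Energy conservation, ΣQ = 0:
97.9·c·(47.2 − 273) + 231·1.97·(47.2 − 24.6) + 119·0.227·(47.2 − 24.6) = 0
-22106 c = -10895
c = -10895/-22106 ≈ 0.4929 J/(g·K)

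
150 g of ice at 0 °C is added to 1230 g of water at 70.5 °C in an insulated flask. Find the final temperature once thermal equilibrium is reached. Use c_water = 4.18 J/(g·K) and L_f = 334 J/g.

T_f ≈ 54.2 °C

Let T be the final temperature. ΣQ_i = 0:
fusion: m_ice L_f = 150·334 = 50100; meltwater 0→T: 150·4.18·T = 627 T; water: 5141.4(T − 70.5)
5768.4 T = 362469 − 50100 = 312369
T ≈ 54.15 °C — above 0 °C, consistent with complete melting.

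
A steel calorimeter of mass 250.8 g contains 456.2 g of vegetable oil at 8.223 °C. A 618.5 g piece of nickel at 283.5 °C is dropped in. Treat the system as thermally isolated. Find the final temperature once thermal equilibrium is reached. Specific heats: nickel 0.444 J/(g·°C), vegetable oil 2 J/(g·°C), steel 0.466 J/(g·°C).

Heat gained plus heat lost sum to zero:
618.5×0.444×(T − 283.5) + 456.2×2×(T − 8.223) + 250.8×0.466×(T − 8.223) = 0
(274.61 + 912.4 + 116.87) T = 274.61×283.5 + 912.4×8.223 + 116.87×8.223
T ≈ 66.20 °C

T_f ≈ 66.2 °C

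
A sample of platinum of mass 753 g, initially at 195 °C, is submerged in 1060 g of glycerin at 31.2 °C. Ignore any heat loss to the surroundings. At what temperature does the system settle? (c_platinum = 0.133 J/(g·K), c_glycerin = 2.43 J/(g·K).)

T_f = Σ m_i c_i T_i / Σ m_i c_i:
T_f = (100.15×195 + 2575.8×31.2) / (100.15 + 2575.8)
    = 99894 / 2675.9 ≈ 37.33 °C

T_f ≈ 37.3 °C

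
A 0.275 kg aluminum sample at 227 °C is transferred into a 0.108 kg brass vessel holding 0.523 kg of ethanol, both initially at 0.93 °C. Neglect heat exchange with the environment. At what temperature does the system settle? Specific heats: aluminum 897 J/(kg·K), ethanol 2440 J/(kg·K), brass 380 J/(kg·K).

T_f ≈ 36.6 °C

T_f = Σ m_i c_i T_i / Σ m_i c_i:
T_f = (246.68·227 + 1276.1·0.93 + 41.04·0.93) / (246.68 + 1276.1 + 41.04)
    = 57220 / 1563.8 ≈ 36.59 °C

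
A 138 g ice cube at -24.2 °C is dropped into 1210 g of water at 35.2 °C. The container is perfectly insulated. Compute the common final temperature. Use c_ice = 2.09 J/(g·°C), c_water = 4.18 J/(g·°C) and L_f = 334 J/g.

T_f ≈ 22.2 °C

Heat gained plus heat lost sum to zero:
warm ice to 0 °C: 138×2.09×(0 − (-24.2)) = 6979.8
  fusion: m_ice L_f = 138×334 = 46092
  warm the meltwater: 576.84 T
  water: 5057.8(T − 35.2)
5634.6 T = 178035 − 53072 = 124963
T ≈ 22.18 °C. Since T > 0 °C, the all-ice-melts assumption holds.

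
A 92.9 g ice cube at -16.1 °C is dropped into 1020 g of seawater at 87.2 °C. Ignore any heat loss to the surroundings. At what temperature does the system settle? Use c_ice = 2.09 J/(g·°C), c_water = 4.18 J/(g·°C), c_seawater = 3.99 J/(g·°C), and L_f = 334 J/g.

T_f ≈ 71.9 °C

Let T be the final temperature. ΣQ_i = 0:
ice -16.1→0 °C: 92.9·2.09·16.1 = 3126
  fusion: m_ice L_f = 92.9·334 = 31029
  warm the meltwater: 388.32 T
  seawater cools: 1020·3.99·(T − 87.2) = 4069.8(T − 87.2)
4458.1 T = 354887 − 34155 = 320732
T ≈ 71.94 °C — above 0 °C, consistent with complete melting.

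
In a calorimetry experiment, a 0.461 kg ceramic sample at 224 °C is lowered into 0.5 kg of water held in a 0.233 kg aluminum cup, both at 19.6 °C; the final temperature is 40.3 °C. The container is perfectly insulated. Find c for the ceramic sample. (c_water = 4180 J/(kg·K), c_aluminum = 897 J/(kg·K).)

Net heat exchanged in the isolated system is zero:
0.461×c×(40.3 − 224) + 0.5×4180×(40.3 − 19.6) + 0.233×897×(40.3 − 19.6) = 0
-84.69 c = -47589
c = -47589/-84.69 ≈ 562 J/(kg·K)

c ≈ 562 J/(kg·K)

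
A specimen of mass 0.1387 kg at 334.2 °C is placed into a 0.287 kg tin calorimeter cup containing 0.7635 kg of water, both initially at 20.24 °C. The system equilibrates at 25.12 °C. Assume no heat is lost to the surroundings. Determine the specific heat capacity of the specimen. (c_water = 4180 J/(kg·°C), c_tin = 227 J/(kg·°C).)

Setting the total heat transfer to zero:
0.1387·c·(25.12 − 334.2) + 0.7635·4180·(25.12 − 20.24) + 0.287·227·(25.12 − 20.24) = 0
-42.87 c = -15892
c = -15892/-42.87 ≈ 370.7 J/(kg·°C)

c ≈ 371 J/(kg·°C)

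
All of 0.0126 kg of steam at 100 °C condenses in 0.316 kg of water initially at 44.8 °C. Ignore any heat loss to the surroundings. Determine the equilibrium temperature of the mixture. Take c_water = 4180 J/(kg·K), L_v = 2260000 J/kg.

T_f ≈ 67.6 °C

Let T be the final temperature. ΣQ_i = 0:
latent heat released on condensation: 0.0126×2260000 = 28476
  condensed water 100 °C→T: 52.67(T − 100)
  original water: 1320.9(T − 44.8)
1373.5 T = 28476 + 5266.8 + 59175 = 92918
T ≈ 67.65 °C — below 100 °C, confirming all the steam condensed.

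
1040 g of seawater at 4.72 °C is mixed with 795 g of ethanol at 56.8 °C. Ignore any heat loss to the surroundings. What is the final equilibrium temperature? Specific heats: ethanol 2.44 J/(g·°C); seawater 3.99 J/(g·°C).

T_f ≈ 21.3 °C

|Q_ethanol| = |Q_seawater|:
795×2.44×(56.8 − T) = 1040×3.99×(T − 4.72)
1939.8(56.8 − T) = 4149.6(T − 4.72)
6089.4 T = 129767  ⇒  T ≈ 21.31 °C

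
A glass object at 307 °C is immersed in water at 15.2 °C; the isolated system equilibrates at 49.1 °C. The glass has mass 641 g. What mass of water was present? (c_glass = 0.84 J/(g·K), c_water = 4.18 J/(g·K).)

m ≈ 980 g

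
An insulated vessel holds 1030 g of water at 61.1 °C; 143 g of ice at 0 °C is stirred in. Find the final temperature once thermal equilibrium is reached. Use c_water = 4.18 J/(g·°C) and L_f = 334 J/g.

T_f ≈ 43.9 °C

Energy conservation, ΣQ = 0:
fusion: m_ice L_f = 143×334 = 47762; warm the meltwater: 597.74 T; water: 4305.4(T − 61.1)
4903.1 T = 263060 − 47762 = 215298
T ≈ 43.91 °C — above 0 °C, consistent with complete melting.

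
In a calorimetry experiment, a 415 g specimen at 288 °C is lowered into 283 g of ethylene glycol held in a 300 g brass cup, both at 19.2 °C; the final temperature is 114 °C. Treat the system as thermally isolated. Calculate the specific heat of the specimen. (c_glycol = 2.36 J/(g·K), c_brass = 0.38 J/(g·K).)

c ≈ 1.03 J/(g·K)

Heat gained plus heat lost sum to zero:
415×c×(114 − 288) + 283×2.36×(114 − 19.2) + 300×0.38×(114 − 19.2) = 0
-72210 c = -74122
c = -74122/-72210 ≈ 1.026 J/(g·K)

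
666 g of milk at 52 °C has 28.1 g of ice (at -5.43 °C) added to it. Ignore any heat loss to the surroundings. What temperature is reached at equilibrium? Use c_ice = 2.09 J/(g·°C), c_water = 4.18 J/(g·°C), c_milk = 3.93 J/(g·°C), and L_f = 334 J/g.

T_f ≈ 46.2 °C

Conservation of energy gives ΣQ = 0:
warm ice to 0 °C: 28.1×2.09×(0 − (-5.43)) = 318.9; fusion: m_ice L_f = 28.1×334 = 9385.4; warm the meltwater: 117.46 T; milk cools: 666×3.93×(T − 52) = 2617.4(T − 52)
2734.8 T = 136104 − 9704.3 = 126399
T ≈ 46.22 °C. Since T > 0 °C, the all-ice-melts assumption holds.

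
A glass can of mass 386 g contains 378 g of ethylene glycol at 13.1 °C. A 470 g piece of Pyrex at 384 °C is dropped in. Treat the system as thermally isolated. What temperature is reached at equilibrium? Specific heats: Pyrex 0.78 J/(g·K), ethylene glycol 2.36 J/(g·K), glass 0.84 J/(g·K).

Energy conservation, ΣQ = 0:
470*0.78*(T − 384) + 378*2.36*(T − 13.1) + 386*0.84*(T − 13.1) = 0
366.6(T − 384) + 892.08(T − 13.1) + 324.24(T − 13.1) = 0
1582.9 T = 156708
T = 156708 / 1582.9 = 99 °C

T_f ≈ 99.0 °C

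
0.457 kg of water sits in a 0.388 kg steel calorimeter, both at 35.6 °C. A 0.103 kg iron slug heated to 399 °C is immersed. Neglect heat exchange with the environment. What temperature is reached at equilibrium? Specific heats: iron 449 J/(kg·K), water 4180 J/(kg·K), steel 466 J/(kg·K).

Heat gained plus heat lost sum to zero:
0.103*449*(T − 399) + 0.457*4180*(T − 35.6) + 0.388*466*(T − 35.6) = 0
2137.3 T = 92895
T = 92895/2137.3 ≈ 43.46 °C

T_f ≈ 43.5 °C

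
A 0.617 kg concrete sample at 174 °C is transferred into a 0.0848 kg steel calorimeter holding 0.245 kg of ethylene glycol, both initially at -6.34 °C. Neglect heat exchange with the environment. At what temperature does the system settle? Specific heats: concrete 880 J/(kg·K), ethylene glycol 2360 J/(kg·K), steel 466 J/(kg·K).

T_f ≈ 78.0 °C

Taking heat into each body as positive, Σ m c ΔT = 0:
0.617×880×(T − 174) + 0.245×2360×(T − (-6.34)) + 0.0848×466×(T − (-6.34)) = 0
542.96(T − 174) + 578.2(T − (-6.34)) + 39.52(T − (-6.34)) = 0
1160.7 T = 90559
T ≈ 78.02 °C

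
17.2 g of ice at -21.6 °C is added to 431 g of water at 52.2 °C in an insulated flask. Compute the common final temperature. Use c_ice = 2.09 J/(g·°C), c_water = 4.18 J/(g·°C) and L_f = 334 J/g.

Let T be the final temperature. ΣQ_i = 0:
warm ice to 0 °C: 17.2×2.09×(0 − (-21.6)) = 776.48
  latent heat to melt: 17.2×334 = 5744.8
  warm the meltwater: 71.9 T
  water cools: 431×4.18×(T − 52.2) = 1801.6(T − 52.2)
1873.5 T = 94042 − 6521.3 = 87521
T ≈ 46.72 °C — above 0 °C, consistent with complete melting.

T_f ≈ 46.7 °C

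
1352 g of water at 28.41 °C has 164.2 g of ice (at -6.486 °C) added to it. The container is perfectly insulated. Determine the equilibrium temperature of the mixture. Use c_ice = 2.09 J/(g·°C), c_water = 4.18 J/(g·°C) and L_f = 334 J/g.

T_f ≈ 16.3 °C

Net heat exchanged in the isolated system is zero:
warm ice to 0 °C: 164.2×2.09×(0 − (-6.486)) = 2225.9; latent heat to melt: 164.2×334 = 54843; warm the meltwater: 686.36 T; water: 5651.4(T − 28.41)
6337.7 T = 160555 − 57069 = 103486
T ≈ 16.33 °C. Since T > 0 °C, the all-ice-melts assumption holds.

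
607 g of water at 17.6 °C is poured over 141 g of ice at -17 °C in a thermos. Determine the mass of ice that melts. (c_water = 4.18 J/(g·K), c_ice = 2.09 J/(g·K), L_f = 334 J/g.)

Heat available from the water dropping to 0 °C: 607×4.18×17.6 = 44656 J.
Of that, 141×2.09×17 = 5009.7 J goes to bring the ice to 0 °C, leaving 39646 J.
Fully melting the ice requires m_ice L_f = 141×334 = 47094 J.
Since 39646 < 47094 J, not all the ice melts; equilibrium is at 0 °C.
m_melted×334 = 39646  ⇒  m_melted ≈ 118.7 g.

m_melted ≈ 119 g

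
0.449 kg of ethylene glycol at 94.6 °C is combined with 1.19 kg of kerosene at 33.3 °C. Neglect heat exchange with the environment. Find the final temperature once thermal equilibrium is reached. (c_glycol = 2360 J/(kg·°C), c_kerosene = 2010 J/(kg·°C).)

Setting the total heat transfer to zero:
0.449*2360*(T − 94.6) + 1.19*2010*(T − 33.3) = 0
1059.6(T − 94.6) + 2391.9(T − 33.3) = 0
3451.5 T = 179892
T ≈ 52.12 °C

T_f ≈ 52.1 °C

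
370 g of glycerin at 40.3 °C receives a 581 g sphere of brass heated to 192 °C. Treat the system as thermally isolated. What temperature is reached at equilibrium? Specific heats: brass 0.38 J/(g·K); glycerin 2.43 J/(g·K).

Energy conservation, ΣQ = 0:
581×0.38×(T − 192) + 370×2.43×(T − 40.3) = 0
220.78(T − 192) + 899.1(T − 40.3) = 0
(220.78 + 899.1) T = 220.78×192 + 899.1×40.3
T = 78623 / 1119.9 = 70.2 °C

T_f ≈ 70.2 °C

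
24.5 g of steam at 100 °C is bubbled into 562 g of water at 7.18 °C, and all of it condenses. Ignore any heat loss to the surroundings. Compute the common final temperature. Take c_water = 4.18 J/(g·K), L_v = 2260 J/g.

T_f ≈ 33.6 °C

Energy balance with sensible and latent terms:
condense steam: −24.5×2260 = −55370; condensate cools 100→T: 24.5×4.18×(T − 100) = 102.41(T − 100); water warms: 562×4.18×(T − 7.18) = 2349.2(T − 7.18)
2451.6 T = 55370 + 10241 + 16867 = 82478
T ≈ 33.64 °C (< 100 °C, so full condensation is consistent).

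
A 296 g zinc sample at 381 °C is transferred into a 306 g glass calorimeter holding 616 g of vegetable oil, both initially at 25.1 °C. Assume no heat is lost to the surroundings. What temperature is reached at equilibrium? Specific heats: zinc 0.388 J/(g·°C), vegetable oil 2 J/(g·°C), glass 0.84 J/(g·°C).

Conservation of energy gives ΣQ = 0:
296×0.388×(T − 381) + 616×2×(T − 25.1) + 306×0.84×(T − 25.1) = 0
114.85(T − 381) + 1232(T − 25.1) + 257.04(T − 25.1) = 0
(114.85 + 1232 + 257.04) T = 114.85×381 + 1232×25.1 + 257.04×25.1
T ≈ 50.58 °C

T_f ≈ 50.6 °C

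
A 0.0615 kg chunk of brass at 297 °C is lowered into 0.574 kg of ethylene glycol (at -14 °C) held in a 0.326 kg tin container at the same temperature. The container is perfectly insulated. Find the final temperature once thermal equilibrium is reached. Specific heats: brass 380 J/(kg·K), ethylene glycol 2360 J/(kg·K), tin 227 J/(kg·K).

T_f ≈ -9.0 °C

Energy conservation, ΣQ = 0:
0.0615×380×(T − 297) + 0.574×2360×(T − (-14)) + 0.326×227×(T − (-14)) = 0
23.37(T − 297) + 1354.6(T − (-14)) + 74(T − (-14)) = 0
1452 T = -13060
T ≈ -8.99 °C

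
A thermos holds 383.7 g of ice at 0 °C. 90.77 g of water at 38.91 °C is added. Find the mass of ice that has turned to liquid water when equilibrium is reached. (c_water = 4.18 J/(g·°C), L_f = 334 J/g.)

m_melted ≈ 44.2 g

Cooling the water to 0 °C releases 90.77·4.18·38.91 = 14763 J.
Fully melting the ice requires m_ice L_f = 383.7·334 = 128156 J.
Since 14763 < 128156 J, not all the ice melts; equilibrium is at 0 °C.
m_melt = 14763 / L_f = 44.2 g.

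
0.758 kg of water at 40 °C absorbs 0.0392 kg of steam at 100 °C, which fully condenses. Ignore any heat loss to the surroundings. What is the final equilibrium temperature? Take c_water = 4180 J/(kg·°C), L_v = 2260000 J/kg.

T_f ≈ 69.5 °C

Energy conservation, ΣQ = 0:
steam→water at 100 °C releases m L_v = 0.0392·2260000 = 88592; condensed water 100 °C→T: 163.86(T − 100); original water: 3168.4(T − 40)
3332.3 T = 88592 + 16386 + 126738 = 231715
T ≈ 69.54 °C (< 100 °C, so full condensation is consistent).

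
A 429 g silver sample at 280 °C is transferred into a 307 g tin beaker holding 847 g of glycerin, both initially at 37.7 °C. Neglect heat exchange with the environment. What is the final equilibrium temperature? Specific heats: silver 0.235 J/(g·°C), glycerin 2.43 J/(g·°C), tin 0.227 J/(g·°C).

Let T be the final temperature. ΣQ_i = 0:
429×0.235×(T − 280) + 847×2.43×(T − 37.7) + 307×0.227×(T − 37.7) = 0
2228.7 T = 108450
T = 108450/2228.7 ≈ 48.66 °C

T_f ≈ 48.7 °C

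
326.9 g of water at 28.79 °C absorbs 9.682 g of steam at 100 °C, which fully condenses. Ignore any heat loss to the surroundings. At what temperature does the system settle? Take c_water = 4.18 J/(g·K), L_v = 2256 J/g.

Setting the total heat transfer to zero:
condense steam: −9.682×2256 = −21843; condensate cools 100→T: 9.682×4.18×(T − 100) = 40.47(T − 100); water warms: 326.9×4.18×(T − 28.79) = 1366.4(T − 28.79)
1406.9 T = 21843 + 4047.1 + 39340 = 65230
T ≈ 46.36 °C (< 100 °C, so full condensation is consistent).

T_f ≈ 46.4 °C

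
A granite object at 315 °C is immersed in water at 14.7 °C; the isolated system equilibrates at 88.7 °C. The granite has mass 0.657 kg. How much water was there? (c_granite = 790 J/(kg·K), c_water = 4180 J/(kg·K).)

Conservation of energy gives ΣQ = 0:
0.657·790·(88.7 − 315) + m·4180·(88.7 − 14.7) = 0
309320 m = 117456
m = 117456/309320 ≈ 0.3797 kg

m ≈ 0.38 kg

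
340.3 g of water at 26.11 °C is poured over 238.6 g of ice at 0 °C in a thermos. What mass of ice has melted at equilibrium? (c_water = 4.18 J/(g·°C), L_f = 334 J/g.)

Cooling the water to 0 °C releases 340.3×4.18×26.11 = 37140 J.
To melt every bit of ice: 238.6×334 = 79692 J.
Since 37140 < 79692 J, not all the ice melts; equilibrium is at 0 °C.
m_melt = 37140 / L_f = 111.2 g.

m_melted ≈ 111 g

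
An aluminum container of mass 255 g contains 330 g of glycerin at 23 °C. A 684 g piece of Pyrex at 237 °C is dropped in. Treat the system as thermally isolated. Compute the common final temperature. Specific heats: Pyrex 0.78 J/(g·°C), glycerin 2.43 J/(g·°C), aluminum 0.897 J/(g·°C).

Let T be the final temperature. ΣQ_i = 0:
684·0.78·(T − 237) + 330·2.43·(T − 23) + 255·0.897·(T − 23) = 0
1564.2 T = 150149
T = 150149 / 1564.2 = 96 °C

T_f ≈ 96.0 °C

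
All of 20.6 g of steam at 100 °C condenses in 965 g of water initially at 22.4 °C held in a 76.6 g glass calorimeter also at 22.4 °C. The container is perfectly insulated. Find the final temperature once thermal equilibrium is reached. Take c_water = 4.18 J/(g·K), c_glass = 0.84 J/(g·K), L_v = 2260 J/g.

T_f ≈ 35.1 °C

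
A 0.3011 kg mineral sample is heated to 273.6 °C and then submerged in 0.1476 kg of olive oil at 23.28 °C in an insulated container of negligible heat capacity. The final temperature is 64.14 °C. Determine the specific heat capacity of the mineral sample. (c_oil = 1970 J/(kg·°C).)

Heat lost by the mineral sample = heat gained by the oil:
0.3011×c×(273.6 − 64.14) = 0.1476×1970×(64.14 − 23.28)
63.07 c = 11881  ⇒  c ≈ 188.4 J/(kg·°C)

c ≈ 188 J/(kg·°C)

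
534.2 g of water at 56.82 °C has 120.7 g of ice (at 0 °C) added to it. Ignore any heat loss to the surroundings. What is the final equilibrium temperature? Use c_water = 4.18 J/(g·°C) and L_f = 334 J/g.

Energy conservation, ΣQ = 0:
fusion: m_ice L_f = 120.7×334 = 40314
  warm the meltwater: 504.53 T
  water cools: 534.2×4.18×(T − 56.82) = 2233(T − 56.82)
2737.5 T = 126877 − 40314 = 86563
T ≈ 31.62 °C. Since T > 0 °C, the all-ice-melts assumption holds.

T_f ≈ 31.6 °C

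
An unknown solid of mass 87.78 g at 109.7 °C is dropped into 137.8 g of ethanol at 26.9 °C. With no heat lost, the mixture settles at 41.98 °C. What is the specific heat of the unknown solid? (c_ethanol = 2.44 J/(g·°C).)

c ≈ 0.853 J/(g·°C)

Heat gained plus heat lost sum to zero:
87.78·c·(41.98 − 109.7) + 137.8·2.44·(41.98 − 26.9) = 0
-5944.5 c = -5070.4
c = -5070.4/-5944.5 ≈ 0.853 J/(g·°C)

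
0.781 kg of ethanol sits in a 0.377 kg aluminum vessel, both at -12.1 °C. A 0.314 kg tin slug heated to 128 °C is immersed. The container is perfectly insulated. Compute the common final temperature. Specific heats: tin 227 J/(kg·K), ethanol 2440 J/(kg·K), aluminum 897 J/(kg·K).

T_f ≈ -7.8 °C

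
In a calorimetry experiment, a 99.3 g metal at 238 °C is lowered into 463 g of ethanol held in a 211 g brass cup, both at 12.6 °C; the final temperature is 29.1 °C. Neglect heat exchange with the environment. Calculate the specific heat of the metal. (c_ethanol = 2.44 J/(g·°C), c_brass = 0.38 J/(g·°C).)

Energy conservation, ΣQ = 0:
99.3·c·(29.1 − 238) + 463·2.44·(29.1 − 12.6) + 211·0.38·(29.1 − 12.6) = 0
-20744 c = -19963
c = -19963/-20744 ≈ 0.9624 J/(g·°C)

c ≈ 0.962 J/(g·°C)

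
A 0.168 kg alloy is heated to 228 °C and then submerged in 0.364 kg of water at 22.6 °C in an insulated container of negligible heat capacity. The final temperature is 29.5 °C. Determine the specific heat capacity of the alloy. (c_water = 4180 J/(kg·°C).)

c ≈ 315 J/(kg·°C)

Heat lost by the alloy = heat gained by the water:
0.168×c×(228 − 29.5) = 0.364×4180×(29.5 − 22.6)
33.35 c = 10498  ⇒  c ≈ 314.8 J/(kg·°C)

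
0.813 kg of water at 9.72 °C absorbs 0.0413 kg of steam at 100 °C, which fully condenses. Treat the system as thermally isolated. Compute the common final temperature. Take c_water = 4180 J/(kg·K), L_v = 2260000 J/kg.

T_f ≈ 40.2 °C

Energy balance with sensible and latent terms:
latent heat released on condensation: 0.0413×2260000 = 93338; condensed water 100 °C→T: 172.63(T − 100); original water: 3398.3(T − 9.72)
3571 T = 93338 + 17263 + 33032 = 143633
T ≈ 40.22 °C, under the boiling point, so the assumption holds.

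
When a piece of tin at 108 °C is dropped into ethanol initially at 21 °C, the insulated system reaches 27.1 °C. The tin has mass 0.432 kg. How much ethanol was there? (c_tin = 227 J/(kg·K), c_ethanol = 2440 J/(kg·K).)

|Q_tin| = |Q_ethanol|:
0.432·227·(108 − 27.1) = m·2440·(27.1 − 21)
14884 m = 7933.4  ⇒  m ≈ 0.533 kg

m ≈ 0.533 kg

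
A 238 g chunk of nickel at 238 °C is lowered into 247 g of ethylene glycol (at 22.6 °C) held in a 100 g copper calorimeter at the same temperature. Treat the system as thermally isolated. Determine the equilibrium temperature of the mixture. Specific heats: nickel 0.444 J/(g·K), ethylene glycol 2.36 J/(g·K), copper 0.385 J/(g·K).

Conservation of energy gives ΣQ = 0:
238*0.444*(T − 238) + 247*2.36*(T − 22.6) + 100*0.385*(T − 22.6) = 0
105.67(T − 238) + 582.92(T − 22.6) + 38.5(T − 22.6) = 0
(105.67 + 582.92 + 38.5) T = 105.67*238 + 582.92*22.6 + 38.5*22.6
T = 39194/727.09 ≈ 53.91 °C

T_f ≈ 53.9 °C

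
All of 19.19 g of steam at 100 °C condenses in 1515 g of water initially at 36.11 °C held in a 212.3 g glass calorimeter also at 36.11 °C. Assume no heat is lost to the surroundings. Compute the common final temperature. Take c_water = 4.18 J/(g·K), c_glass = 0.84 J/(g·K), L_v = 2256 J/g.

T_f ≈ 43.5 °C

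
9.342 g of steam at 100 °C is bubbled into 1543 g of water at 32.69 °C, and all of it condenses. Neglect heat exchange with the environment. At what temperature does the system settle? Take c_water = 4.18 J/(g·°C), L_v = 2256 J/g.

T_f ≈ 36.3 °C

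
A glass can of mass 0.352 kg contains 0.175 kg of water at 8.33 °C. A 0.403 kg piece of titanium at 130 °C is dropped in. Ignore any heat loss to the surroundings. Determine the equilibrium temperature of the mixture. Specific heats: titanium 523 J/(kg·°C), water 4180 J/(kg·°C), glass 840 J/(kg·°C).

T_f ≈ 29.0 °C

Let T be the final temperature. ΣQ_i = 0:
0.403×523×(T − 130) + 0.175×4180×(T − 8.33) + 0.352×840×(T − 8.33) = 0
210.77(T − 130) + 731.5(T − 8.33) + 295.68(T − 8.33) = 0
(210.77 + 731.5 + 295.68) T = 210.77×130 + 731.5×8.33 + 295.68×8.33
T = 35956/1237.9 ≈ 29.05 °C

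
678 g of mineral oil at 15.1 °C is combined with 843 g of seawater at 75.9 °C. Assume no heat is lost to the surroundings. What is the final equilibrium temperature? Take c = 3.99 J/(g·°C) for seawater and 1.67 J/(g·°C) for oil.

T_f ≈ 60.6 °C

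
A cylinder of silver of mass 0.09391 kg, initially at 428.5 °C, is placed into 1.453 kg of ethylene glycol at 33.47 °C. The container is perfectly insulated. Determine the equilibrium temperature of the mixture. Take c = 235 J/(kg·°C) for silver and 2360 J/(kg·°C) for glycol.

T_f ≈ 36.0 °C

Taking heat into each body as positive, Σ m c ΔT = 0:
0.09391*235*(T − 428.5) + 1.453*2360*(T − 33.47) = 0
22.07(T − 428.5) + 3429.1(T − 33.47) = 0
(22.07 + 3429.1) T = 22.07*428.5 + 3429.1*33.47
T = 124228 / 3451.1 = 36 °C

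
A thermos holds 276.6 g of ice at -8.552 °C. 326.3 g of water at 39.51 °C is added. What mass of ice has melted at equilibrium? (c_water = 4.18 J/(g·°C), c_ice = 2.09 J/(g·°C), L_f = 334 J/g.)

m_melted ≈ 147 g

Heat available from the water dropping to 0 °C: 326.3·4.18·39.51 = 53889 J.
Of that, 276.6·2.09·8.552 = 4943.9 J goes to bring the ice to 0 °C, leaving 48945 J.
Melting all 276.6 g of ice would need 276.6·334 = 92384 J.
Since 48945 < 92384 J, not all the ice melts; equilibrium is at 0 °C.
Mass melted = 48945/334 ≈ 146.5 g.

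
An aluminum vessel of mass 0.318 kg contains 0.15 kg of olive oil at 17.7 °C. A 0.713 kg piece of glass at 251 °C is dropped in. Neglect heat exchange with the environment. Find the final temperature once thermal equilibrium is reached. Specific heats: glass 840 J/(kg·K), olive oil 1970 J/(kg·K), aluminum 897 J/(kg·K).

T_f ≈ 136.1 °C

T_f = Σ m_i c_i T_i / Σ m_i c_i:
T_f = (598.92×251 + 295.5×17.7 + 285.25×17.7) / (598.92 + 295.5 + 285.25)
    = 160608 / 1179.7 ≈ 136.15 °C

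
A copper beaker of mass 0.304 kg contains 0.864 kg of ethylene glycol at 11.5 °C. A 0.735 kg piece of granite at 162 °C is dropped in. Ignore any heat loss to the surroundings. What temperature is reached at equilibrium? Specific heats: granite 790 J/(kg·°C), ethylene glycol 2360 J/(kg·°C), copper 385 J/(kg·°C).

T_f ≈ 43.4 °C

Taking heat into each body as positive, Σ m c ΔT = 0:
0.735·790·(T − 162) + 0.864·2360·(T − 11.5) + 0.304·385·(T − 11.5) = 0
580.65(T − 162) + 2039(T − 11.5) + 117.04(T − 11.5) = 0
2736.7 T = 118860
T ≈ 43.43 °C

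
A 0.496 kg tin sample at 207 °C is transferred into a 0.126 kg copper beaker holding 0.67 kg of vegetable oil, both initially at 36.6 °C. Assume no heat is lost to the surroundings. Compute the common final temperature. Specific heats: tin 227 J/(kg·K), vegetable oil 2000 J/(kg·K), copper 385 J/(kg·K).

T_f ≈ 49.4 °C

T_f = Σ m_i c_i T_i / Σ m_i c_i:
T_f = (112.59·207 + 1340·36.6 + 48.51·36.6) / (112.59 + 1340 + 48.51)
    = 74126 / 1501.1 ≈ 49.38 °C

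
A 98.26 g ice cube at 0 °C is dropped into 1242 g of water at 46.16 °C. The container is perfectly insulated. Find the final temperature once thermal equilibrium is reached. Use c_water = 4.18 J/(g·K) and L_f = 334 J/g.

Conservation of energy gives ΣQ = 0:
melt ice: 98.26×334 = 32819
  warm the meltwater: 410.73 T
  water: 5191.6(T − 46.16)
5602.3 T = 239642 − 32819 = 206824
T ≈ 36.92 °C — above 0 °C, consistent with complete melting.

T_f ≈ 36.9 °C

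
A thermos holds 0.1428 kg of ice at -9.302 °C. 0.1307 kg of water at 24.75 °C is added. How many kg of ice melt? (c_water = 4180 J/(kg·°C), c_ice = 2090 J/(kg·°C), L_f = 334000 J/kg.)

m_melted ≈ 0.0322 kg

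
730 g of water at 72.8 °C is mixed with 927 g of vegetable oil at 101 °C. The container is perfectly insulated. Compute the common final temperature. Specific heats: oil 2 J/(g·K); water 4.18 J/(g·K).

T_f ≈ 83.5 °C

With ΣQ=0 the equilibrium temperature is the m·c-weighted mean:
T_f = (1854×101 + 3051.4×72.8) / (1854 + 3051.4)
    = 409396 / 4905.4 ≈ 83.46 °C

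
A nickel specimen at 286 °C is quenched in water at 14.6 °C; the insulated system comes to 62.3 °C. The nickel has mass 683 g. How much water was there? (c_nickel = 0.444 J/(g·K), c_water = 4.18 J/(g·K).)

m ≈ 340 g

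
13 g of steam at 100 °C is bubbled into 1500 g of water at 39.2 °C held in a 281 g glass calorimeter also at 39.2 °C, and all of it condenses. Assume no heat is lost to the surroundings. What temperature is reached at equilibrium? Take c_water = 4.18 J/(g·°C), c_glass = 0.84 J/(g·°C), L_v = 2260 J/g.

T_f ≈ 44.2 °C

Energy balance with sensible and latent terms:
condense steam: −13·2260 = −29380; condensate cools 100→T: 13·4.18·(T − 100) = 54.34(T − 100); original water: 6270(T − 39.2); glass cup: 281·0.84·(T − 39.2) = 236.04(T − 39.2)
6560.4 T = 29380 + 5434 + 255037 = 289851
T ≈ 44.18 °C, under the boiling point, so the assumption holds.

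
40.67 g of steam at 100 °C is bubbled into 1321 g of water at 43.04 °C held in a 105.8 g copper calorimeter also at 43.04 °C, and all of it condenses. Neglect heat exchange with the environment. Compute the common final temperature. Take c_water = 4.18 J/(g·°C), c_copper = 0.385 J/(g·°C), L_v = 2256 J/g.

Taking heat into each body as positive, Σ m c ΔT = 0:
latent heat released on condensation: 40.67×2256 = 91752
  condensate cools 100→T: 40.67×4.18×(T − 100) = 170(T − 100)
  original water: 5521.8(T − 43.04)
  copper cup: 105.8×0.385×(T − 43.04) = 40.73(T − 43.04)
5732.5 T = 91752 + 17000 + 239411 = 348162
T ≈ 60.73 °C (< 100 °C, so full condensation is consistent).

T_f ≈ 60.7 °C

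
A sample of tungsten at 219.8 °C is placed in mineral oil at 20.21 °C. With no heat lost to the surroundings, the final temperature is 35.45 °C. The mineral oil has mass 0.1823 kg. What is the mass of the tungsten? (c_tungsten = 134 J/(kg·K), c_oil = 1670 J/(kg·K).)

Let T be the final temperature. ΣQ_i = 0:
m·134·(35.45 − 219.8) + 0.1823·1670·(35.45 − 20.21) = 0
-24703 m = -4639.7
m = -4639.7/-24703 ≈ 0.1878 kg

m ≈ 0.188 kg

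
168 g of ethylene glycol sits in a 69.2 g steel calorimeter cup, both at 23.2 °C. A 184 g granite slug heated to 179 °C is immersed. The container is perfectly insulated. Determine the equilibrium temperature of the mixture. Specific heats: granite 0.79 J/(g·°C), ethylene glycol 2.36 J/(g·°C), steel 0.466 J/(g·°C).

T_f ≈ 62.6 °C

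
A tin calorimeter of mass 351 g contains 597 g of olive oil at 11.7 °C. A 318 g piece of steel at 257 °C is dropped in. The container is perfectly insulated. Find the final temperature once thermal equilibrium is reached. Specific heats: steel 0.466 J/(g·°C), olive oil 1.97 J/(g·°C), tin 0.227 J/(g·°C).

Net heat exchanged in the isolated system is zero:
318·0.466·(T − 257) + 597·1.97·(T − 11.7) + 351·0.227·(T − 11.7) = 0
148.19(T − 257) + 1176.1(T − 11.7) + 79.68(T − 11.7) = 0
(148.19 + 1176.1 + 79.68) T = 148.19·257 + 1176.1·11.7 + 79.68·11.7
T = 52777/1404 ≈ 37.59 °C

T_f ≈ 37.6 °C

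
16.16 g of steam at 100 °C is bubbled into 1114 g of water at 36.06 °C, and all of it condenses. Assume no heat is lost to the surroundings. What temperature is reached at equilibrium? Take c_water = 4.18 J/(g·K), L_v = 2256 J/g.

T_f ≈ 44.7 °C

Energy balance with sensible and latent terms:
condense steam: −16.16·2256 = −36457; condensed water 100 °C→T: 67.55(T − 100); original water: 4656.5(T − 36.06)
4724.1 T = 36457 + 6754.9 + 167914 = 211126
T ≈ 44.69 °C — below 100 °C, confirming all the steam condensed.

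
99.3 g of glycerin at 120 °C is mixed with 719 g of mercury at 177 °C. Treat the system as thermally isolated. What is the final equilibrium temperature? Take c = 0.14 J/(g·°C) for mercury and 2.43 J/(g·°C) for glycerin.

With ΣQ=0 the equilibrium temperature is the m·c-weighted mean:
T_f = (100.66*177 + 241.3*120) / (100.66 + 241.3)
    = 46773 / 341.96 ≈ 136.78 °C

T_f ≈ 136.8 °C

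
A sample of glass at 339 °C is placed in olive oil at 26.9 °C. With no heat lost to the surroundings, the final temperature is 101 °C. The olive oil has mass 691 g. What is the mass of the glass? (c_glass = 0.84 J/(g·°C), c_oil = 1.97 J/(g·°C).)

m ≈ 505 g

|Q_glass| = |Q_oil|:
m·0.84·(339 − 101) = 691·1.97·(101 − 26.9)
199.92 m = 100870  ⇒  m ≈ 504.6 g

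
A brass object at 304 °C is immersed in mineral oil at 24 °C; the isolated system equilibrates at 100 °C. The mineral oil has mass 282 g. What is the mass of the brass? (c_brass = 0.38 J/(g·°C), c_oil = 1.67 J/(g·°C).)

Heat lost by the brass = heat gained by the oil:
m·0.38·(304 − 100) = 282·1.67·(100 − 24)
77.52 m = 35791  ⇒  m ≈ 461.7 g

m ≈ 462 g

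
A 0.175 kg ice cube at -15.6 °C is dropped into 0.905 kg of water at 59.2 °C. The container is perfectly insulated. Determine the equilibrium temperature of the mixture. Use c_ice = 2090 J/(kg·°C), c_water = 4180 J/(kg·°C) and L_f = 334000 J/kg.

Heat gained plus heat lost sum to zero:
ice -15.6→0 °C: 0.175×2090×15.6 = 5705.7
  latent heat to melt: 0.175×334000 = 58450
  warm the meltwater: 731.5 T
  water: 3782.9(T − 59.2)
4514.4 T = 223948 − 64156 = 159792
T ≈ 35.40 °C. Since T > 0 °C, the all-ice-melts assumption holds.

T_f ≈ 35.4 °C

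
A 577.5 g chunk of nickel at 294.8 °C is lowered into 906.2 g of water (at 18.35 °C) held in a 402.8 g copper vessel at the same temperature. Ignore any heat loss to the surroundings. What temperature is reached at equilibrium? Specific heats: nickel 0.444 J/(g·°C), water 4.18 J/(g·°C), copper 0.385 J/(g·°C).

Setting the total heat transfer to zero:
577.5×0.444×(T − 294.8) + 906.2×4.18×(T − 18.35) + 402.8×0.385×(T − 18.35) = 0
256.41(T − 294.8) + 3787.9(T − 18.35) + 155.08(T − 18.35) = 0
(256.41 + 3787.9 + 155.08) T = 256.41×294.8 + 3787.9×18.35 + 155.08×18.35
T ≈ 35.23 °C

T_f ≈ 35.2 °C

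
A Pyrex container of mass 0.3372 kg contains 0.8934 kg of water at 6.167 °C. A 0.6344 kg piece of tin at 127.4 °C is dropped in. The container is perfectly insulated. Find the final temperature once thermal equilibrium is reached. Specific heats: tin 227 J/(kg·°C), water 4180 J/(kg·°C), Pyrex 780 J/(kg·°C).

Energy conservation, ΣQ = 0:
0.6344*227*(T − 127.4) + 0.8934*4180*(T − 6.167) + 0.3372*780*(T − 6.167) = 0
144.01(T − 127.4) + 3734.4(T − 6.167) + 263.02(T − 6.167) = 0
4141.4 T = 42999
T ≈ 10.38 °C

T_f ≈ 10.4 °C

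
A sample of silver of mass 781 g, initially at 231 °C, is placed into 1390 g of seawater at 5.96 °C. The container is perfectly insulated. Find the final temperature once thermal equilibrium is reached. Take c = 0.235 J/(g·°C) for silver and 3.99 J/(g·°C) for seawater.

T_f ≈ 13.2 °C

Heat gained plus heat lost sum to zero:
781·0.235·(T − 231) + 1390·3.99·(T − 5.96) = 0
183.53(T − 231) + 5546.1(T − 5.96) = 0
5729.6 T = 75451
T = 75451 / 5729.6 = 13.2 °C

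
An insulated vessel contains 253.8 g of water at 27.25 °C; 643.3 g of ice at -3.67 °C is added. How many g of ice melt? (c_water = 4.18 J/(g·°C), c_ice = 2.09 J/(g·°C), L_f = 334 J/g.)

m_melted ≈ 71.8 g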